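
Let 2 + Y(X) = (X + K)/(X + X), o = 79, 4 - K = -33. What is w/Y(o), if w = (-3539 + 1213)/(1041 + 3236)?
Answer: 91877/213850 ≈ 0.42963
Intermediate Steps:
K = 37 (K = 4 - 1*(-33) = 4 + 33 = 37)
Y(X) = -2 + (37 + X)/(2*X) (Y(X) = -2 + (X + 37)/(X + X) = -2 + (37 + X)/((2*X)) = -2 + (37 + X)*(1/(2*X)) = -2 + (37 + X)/(2*X))
w = -2326/4277 ≈ -0.54384
w/Y(o) = -2326*158/(37 - 3*79)/4277 = -2326*158/(37 - 237)/4277 = -2326/(4277*((½)*(1/79)*(-200))) = -2326/(4277*(-100/79)) = -2326/4277*(-79/100) = 91877/213850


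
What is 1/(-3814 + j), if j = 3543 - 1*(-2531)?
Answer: 1/2260 ≈ 0.00044248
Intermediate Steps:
j = 6074 (j = 3543 + 2531 = 6074)
1/(-3814 + j) = 1/(-3814 + 6074) = 1/2260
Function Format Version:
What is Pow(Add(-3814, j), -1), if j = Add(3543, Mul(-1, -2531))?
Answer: Rational(1, 2260) ≈ 0.00044248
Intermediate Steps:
j = 6074 (j = Add(3543, 2531) = 6074)
Pow(Add(-3814, j), -1) = Pow(Add(-3814, 6074), -1) = Pow(2260, -1) = Rational(1, 2260)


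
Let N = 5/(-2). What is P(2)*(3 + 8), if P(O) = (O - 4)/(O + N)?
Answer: 44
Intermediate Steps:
N = -5/2 (N = 5*(-1/2) = -5/2 ≈ -2.5000)
P(O) = (-4 + O)/(-5/2 + O) (P(O) = (O - 4)/(O - 5/2) = (-4 + O)/(-5/2 + O))
P(2)*(3 + 8) = (2*(-4 + 2)/(-5 + 2*2))*(3 + 8) = (2*(-2)/(-5 + 4))*11 = (2*(-2)/(-1))*11 = (2*(-1)*(-2))*11 = 4*11 = 44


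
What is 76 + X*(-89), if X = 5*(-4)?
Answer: 1856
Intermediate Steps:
X = -20
76 + X*(-89) = 76 - 20*(-89) = 76 + 1780 = 1856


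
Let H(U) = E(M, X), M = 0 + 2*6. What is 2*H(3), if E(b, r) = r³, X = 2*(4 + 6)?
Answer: 16000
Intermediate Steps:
M = 12 (M = 0 + 12 = 12)
X = 20 (X = 2*10 = 20)
H(U) = 8000 (H(U) = 20³ = 8000)
2*H(3) = 2*8000 = 16000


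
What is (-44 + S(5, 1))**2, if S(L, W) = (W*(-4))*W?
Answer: 2304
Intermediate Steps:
S(L, W) = -4*W**2 (S(L, W) = (-4*W)*W = -4*W**2)
(-44 + S(5, 1))**2 = (-44 - 4*1**2)**2 = (-44 - 4*1)**2 = (-44 - 4)**2 = (-48)**2 = 2304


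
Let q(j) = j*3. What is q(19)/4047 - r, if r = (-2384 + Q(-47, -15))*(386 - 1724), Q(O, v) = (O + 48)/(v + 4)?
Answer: -2491322539/781 ≈ -3.1899e+6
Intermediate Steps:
q(j) = 3*j
Q(O, v) = (48 + O)/(4 + v)
r = 35089050/11 (r = (-2384 + (48 - 47)/(4 - 15))*(386 - 1724) = (-2384 + 1/(-11))*(-1338) = (-2384 - 1/11*1)*(-1338) = (-2384 - 1/11)*(-1338) = -26225/11*(-1338) = 35089050/11 ≈ 3.1899e+6)
q(19)/4047 - r = (3*19)/4047 - 1*35089050/11 = 57*(1/4047) - 35089050/11 = 1/71 - 35089050/11 = -2491322539/781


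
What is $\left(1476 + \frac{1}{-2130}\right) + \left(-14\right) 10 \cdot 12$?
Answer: $- \frac{434521}{2130} \approx -204.0$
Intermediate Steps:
$\left(1476 + \frac{1}{-2130}\right) + \left(-14\right) 10 \cdot 12 = \left(1476 - \frac{1}{2130}\right) - 1680 = \frac{3143879}{2130} - 1680 = - \frac{434521}{2130}$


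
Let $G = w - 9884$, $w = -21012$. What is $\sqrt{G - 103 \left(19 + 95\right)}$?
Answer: $i \sqrt{42638} \approx 206.49 i$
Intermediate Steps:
$G = -30896$ ($G = -21012 - 9884 = -30896$)
$\sqrt{G - 103 \left(19 + 95\right)} = \sqrt{-30896 - 103 \left(19 + 95\right)} = \sqrt{-30896 - 11742} = \sqrt{-42638} = i \sqrt{42638}$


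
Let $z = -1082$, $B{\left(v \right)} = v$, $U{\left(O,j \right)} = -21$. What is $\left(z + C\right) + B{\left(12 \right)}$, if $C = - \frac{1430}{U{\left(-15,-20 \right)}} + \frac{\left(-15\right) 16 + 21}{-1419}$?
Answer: $- \frac{9950387}{9933} \approx -1001.8$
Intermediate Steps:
$C = \frac{677923}{9933}$ ($C = - \frac{1430}{-21} + \frac{\left(-15\right) 16 + 21}{-1419} = \left(-1430\right) \left(- \frac{1}{21}\right) + \left(-240 + 21\right) \left(- \frac{1}{1419}\right) = \frac{1430}{21} - - \frac{73}{473} = \frac{1430}{21} + \frac{73}{473} = \frac{677923}{9933} \approx 68.25$)
$\left(z + C\right) + B{\left(12 \right)} = \left(-1082 + \frac{677923}{9933}\right) + 12 = - \frac{10069583}{9933} + 12 = - \frac{9950387}{9933}$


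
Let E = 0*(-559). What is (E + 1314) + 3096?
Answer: 4410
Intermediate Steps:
E = 0
(E + 1314) + 3096 = (0 + 1314) + 3096 = 1314 + 3096 = 4410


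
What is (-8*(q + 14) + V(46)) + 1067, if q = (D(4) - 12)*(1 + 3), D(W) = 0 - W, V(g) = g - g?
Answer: 1467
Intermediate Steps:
V(g) = 0
D(W) = -W
q = -64 (q = (-1*4 - 12)*(1 + 3) = (-4 - 12)*4 = -16*4 = -64)
(-8*(q + 14) + V(46)) + 1067 = (-8*(-64 + 14) + 0) + 1067 = (-8*(-50) + 0) + 1067 = (400 + 0) + 1067 = 400 + 1067 = 1467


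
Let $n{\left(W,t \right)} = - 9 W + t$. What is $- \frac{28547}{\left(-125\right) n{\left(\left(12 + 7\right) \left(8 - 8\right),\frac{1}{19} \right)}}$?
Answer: $\frac{542393}{125} \approx 4339.1$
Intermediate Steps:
$n{\left(W,t \right)} = t - 9 W$
$- \frac{28547}{\left(-125\right) n{\left(\left(12 + 7\right) \left(8 - 8\right),\frac{1}{19} \right)}} = - \frac{28547}{\left(-125\right) \left(\frac{1}{19} - 9 \left(12 + 7\right) \left(8 - 8\right)\right)} = - \frac{28547}{\left(-125\right) \left(\frac{1}{19} - 9 \cdot 19 \cdot 0\right)} = - \frac{28547}{\left(-125\right) \left(\frac{1}{19} - 0\right)} = - \frac{28547}{\left(-125\right) \left(\frac{1}{19} + 0\right)} = - \frac{28547}{\left(-125\right) \frac{1}{19}} = - \frac{28547}{- \frac{125}{19}} = \left(-28547\right) \left(- \frac{19}{125}\right) = \frac{542393}{125}$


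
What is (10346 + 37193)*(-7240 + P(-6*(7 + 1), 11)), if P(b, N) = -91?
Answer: -348508409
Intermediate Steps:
(10346 + 37193)*(-7240 + P(-6*(7 + 1), 11)) = (10346 + 37193)*(-7240 - 91) = 47539*(-7331) = -348508409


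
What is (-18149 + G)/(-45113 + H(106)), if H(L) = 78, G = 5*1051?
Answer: 12894/45035 ≈ 0.28631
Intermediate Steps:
G = 5255
(-18149 + G)/(-45113 + H(106)) = (-18149 + 5255)/(-45113 + 78) = -12894/(-45035) = -12894*(-1/45035) = 12894/45035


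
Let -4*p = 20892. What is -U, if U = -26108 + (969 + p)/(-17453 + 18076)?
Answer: 16269538/623 ≈ 26115.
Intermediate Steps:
p = -5223 (p = -¼*20892 = -5223)
U = -16269538/623 (U = -26108 + (969 - 5223)/(-17453 + 18076) = -26108 - 4254/623 = -16269538/623 ≈ -26115.)
-U = -1*(-16269538/623) = 16269538/623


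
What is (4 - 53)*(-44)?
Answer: 2156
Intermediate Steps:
(4 - 53)*(-44) = -49*(-44) = 2156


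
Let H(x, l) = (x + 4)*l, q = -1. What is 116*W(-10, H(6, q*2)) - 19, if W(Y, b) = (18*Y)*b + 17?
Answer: 419553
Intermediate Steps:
H(x, l) = l*(4 + x) (H(x, l) = (4 + x)*l = l*(4 + x))
W(Y, b) = 17 + 18*Y*b (W(Y, b) = 18*Y*b + 17 = 17 + 18*Y*b)
116*W(-10, H(6, q*2)) - 19 = 116*(17 + 18*(-10)*((-1*2)*(4 + 6))) - 19 = 116*(17 + 18*(-10)*(-2*10)) - 19 = 116*(17 + 18*(-10)*(-20)) - 19 = 116*(17 + 3600) - 19 = 116*3617 - 19 = 419572 - 19 = 419553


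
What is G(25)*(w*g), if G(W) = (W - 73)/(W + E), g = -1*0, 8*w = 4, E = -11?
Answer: 0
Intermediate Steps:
w = 1/2 (w = (1/8)*4 = 1/2 ≈ 0.50000)
g = 0
G(W) = (-73 + W)/(-11 + W) (G(W) = (W - 73)/(W - 11) = (-73 + W)/(-11 + W))
G(25)*(w*g) = ((-73 + 25)/(-11 + 25))*((1/2)*0) = (-48/14)*0 = ((1/14)*(-48))*0 = -24/7*0 = 0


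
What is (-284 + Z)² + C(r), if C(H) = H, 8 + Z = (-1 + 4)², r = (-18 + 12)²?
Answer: 80125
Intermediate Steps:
r = 36 (r = (-6)² = 36)
Z = 1 (Z = -8 + (-1 + 4)² = -8 + 3² = -8 + 9 = 1)
(-284 + Z)² + C(r) = (-284 + 1)² + 36 = (-283)² + 36 = 80089 + 36 = 80125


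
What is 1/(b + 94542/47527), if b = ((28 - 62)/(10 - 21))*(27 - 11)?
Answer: 522797/26894650 ≈ 0.019439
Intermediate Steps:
b = 544/11 (b = -34/(-11)*16 = -34*(-1/11)*16 = (34/11)*16 = 544/11 ≈ 49.455)
1/(b + 94542/47527) = 1/(544/11 + 94542/47527) = 1/(26894650/522797) = 522797/26894650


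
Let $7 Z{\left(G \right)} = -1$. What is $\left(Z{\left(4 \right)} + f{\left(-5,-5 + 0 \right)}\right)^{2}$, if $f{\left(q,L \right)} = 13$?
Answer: $\frac{8100}{49} \approx 165.31$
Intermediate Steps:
$Z{\left(G \right)} = - \frac{1}{7}$ ($Z{\left(G \right)} = \frac{1}{7} \left(-1\right) = - \frac{1}{7}$)
$\left(Z{\left(4 \right)} + f{\left(-5,-5 + 0 \right)}\right)^{2} = \left(- \frac{1}{7} + 13\right)^{2} = \left(\frac{90}{7}\right)^{2} = \frac{8100}{49}$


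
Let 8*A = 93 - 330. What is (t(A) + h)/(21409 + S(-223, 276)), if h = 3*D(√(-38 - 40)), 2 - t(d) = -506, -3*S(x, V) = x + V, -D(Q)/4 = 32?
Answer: 186/32087 ≈ 0.0057967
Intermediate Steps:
D(Q) = -128 (D(Q) = -4*32 = -128)
A = -237/8 (A = (93 - 330)/8 = (⅛)*(-237) = -237/8 ≈ -29.625)
S(x, V) = -V/3 - x/3 (S(x, V) = -(x + V)/3 = -(V + x)/3 = -V/3 - x/3)
t(d) = 508 (t(d) = 2 - 1*(-506) = 2 + 506 = 508)
h = -384 (h = 3*(-128) = -384)
(t(A) + h)/(21409 + S(-223, 276)) = (508 - 384)/(21409 + (-⅓*276 - ⅓*(-223))) = 124/(21409 + (-92 + 223/3)) = 124/(21409 - 53/3) = 124/(64174/3) = 124*(3/64174) = 186/32087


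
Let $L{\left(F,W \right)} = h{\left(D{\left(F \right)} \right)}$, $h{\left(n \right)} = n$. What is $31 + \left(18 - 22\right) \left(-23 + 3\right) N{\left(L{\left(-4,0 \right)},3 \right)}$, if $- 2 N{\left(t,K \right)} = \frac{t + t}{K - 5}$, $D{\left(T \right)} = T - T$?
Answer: $31$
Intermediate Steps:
$D{\left(T \right)} = 0$
$L{\left(F,W \right)} = 0$
$N{\left(t,K \right)} = - \frac{t}{-5 + K}$ ($N{\left(t,K \right)} = - \frac{\left(t + t\right) \frac{1}{K - 5}}{2} = - \frac{2 t \frac{1}{-5 + K}}{2} = - \frac{t}{-5 + K}$)
$31 + \left(18 - 22\right) \left(-23 + 3\right) N{\left(L{\left(-4,0 \right)},3 \right)} = 31 + \left(18 - 22\right) \left(-23 + 3\right) \left(\left(-1\right) 0 \frac{1}{-5 + 3}\right) = 31 + \left(-4\right) \left(-20\right) \left(\left(-1\right) 0 \frac{1}{-2}\right) = 31 + 80 \left(\left(-1\right) 0 \left(- \frac{1}{2}\right)\right) = 31 + 80 \cdot 0 = 31 + 0 = 31$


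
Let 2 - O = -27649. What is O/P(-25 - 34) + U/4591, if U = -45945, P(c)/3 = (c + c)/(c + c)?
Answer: 42269302/4591 ≈ 9207.0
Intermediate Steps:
O = 27651 (O = 2 - 1*(-27649) = 2 + 27649 = 27651)
P(c) = 3 (P(c) = 3*((c + c)/(c + c)) = 3*((2*c)/((2*c))) = 3*((2*c)*(1/(2*c))) = 3*1 = 3)
O/P(-25 - 34) + U/4591 = 27651/3 - 45945/4591 = 27651*(⅓) - 45945*1/4591 = 9217 - 45945/4591 = 42269302/4591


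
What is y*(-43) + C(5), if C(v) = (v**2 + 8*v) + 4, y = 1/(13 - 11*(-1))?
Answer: 1613/24 ≈ 67.208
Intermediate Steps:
y = 1/24 (y = 1/(13 + 11) = 1/24 ≈ 0.041667)
C(v) = 4 + v**2 + 8*v
y*(-43) + C(5) = (1/24)*(-43) + (4 + 5**2 + 8*5) = -43/24 + (4 + 25 + 40) = -43/24 + 69 = 1613/24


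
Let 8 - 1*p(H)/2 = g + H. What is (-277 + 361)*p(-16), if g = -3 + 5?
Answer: 3696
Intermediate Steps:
g = 2
p(H) = 12 - 2*H (p(H) = 16 - 2*(2 + H) = 16 + (-4 - 2*H) = 12 - 2*H)
(-277 + 361)*p(-16) = (-277 + 361)*(12 - 2*(-16)) = 84*(12 + 32) = 84*44 = 3696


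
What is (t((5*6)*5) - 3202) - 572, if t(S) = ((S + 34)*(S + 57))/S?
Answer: -88002/25 ≈ -3520.1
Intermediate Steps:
t(S) = (34 + S)*(57 + S)/S (t(S) = ((34 + S)*(57 + S))/S = (34 + S)*(57 + S)/S)
(t((5*6)*5) - 3202) - 572 = ((91 + (5*6)*5 + 1938/(((5*6)*5))) - 3202) - 572 = ((91 + 30*5 + 1938/((30*5))) - 3202) - 572 = ((91 + 150 + 1938/150) - 3202) - 572 = ((91 + 150 + 1938*(1/150)) - 3202) - 572 = ((91 + 150 + 323/25) - 3202) - 572 = (6348/25 - 3202) - 572 = -73702/25 - 572 = -88002/25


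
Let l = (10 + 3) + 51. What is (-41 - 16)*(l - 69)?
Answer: 285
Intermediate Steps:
l = 64 (l = 13 + 51 = 64)
(-41 - 16)*(l - 69) = (-41 - 16)*(64 - 69) = -57*(-5) = 285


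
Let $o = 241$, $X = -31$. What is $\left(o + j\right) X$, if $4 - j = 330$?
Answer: $2635$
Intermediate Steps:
$j = -326$ ($j = 4 - 330 = -326$)
$\left(o + j\right) X = \left(241 - 326\right) \left(-31\right) = \left(-85\right) \left(-31\right) = 2635$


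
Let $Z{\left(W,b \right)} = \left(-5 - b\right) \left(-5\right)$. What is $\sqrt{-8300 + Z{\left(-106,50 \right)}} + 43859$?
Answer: $43859 + 5 i \sqrt{321} \approx 43859.0 + 89.582 i$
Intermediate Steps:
$Z{\left(W,b \right)} = 25 + 5 b$
$\sqrt{-8300 + Z{\left(-106,50 \right)}} + 43859 = \sqrt{-8300 + \left(25 + 5 \cdot 50\right)} + 43859 = \sqrt{-8300 + \left(25 + 250\right)} + 43859 = \sqrt{-8300 + 275} + 43859 = \sqrt{-8025} + 43859 = 5 i \sqrt{321} + 43859 = 43859 + 5 i \sqrt{321}$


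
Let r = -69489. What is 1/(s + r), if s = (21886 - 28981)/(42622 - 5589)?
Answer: -37033/2573393232 ≈ -1.4391e-5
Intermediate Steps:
s = -7095/37033 ≈ -0.19159
1/(s + r) = 1/(-7095/37033 - 69489) = 1/(-2573393232/37033) = -37033/2573393232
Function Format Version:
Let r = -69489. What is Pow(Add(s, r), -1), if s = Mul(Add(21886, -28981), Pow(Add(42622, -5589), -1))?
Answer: Rational(-37033, 2573393232) ≈ -1.4391e-5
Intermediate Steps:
s = Rational(-7095, 37033) (s = Mul(-7095, Pow(37033, -1)) = Mul(-7095, Rational(1, 37033)) = Rational(-7095, 37033) ≈ -0.19159)
Pow(Add(s, r), -1) = Pow(Add(Rational(-7095, 37033), -69489), -1) = Pow(Rational(-2573393232, 37033), -1) = Rational(-37033, 2573393232)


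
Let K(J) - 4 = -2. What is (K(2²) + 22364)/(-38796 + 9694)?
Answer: -11183/14551 ≈ -0.76854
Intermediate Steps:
K(J) = 2 (K(J) = 4 - 2 = 2)
(K(2²) + 22364)/(-38796 + 9694) = (2 + 22364)/(-38796 + 9694) = 22366/(-29102) = 22366*(-1/29102) = -11183/14551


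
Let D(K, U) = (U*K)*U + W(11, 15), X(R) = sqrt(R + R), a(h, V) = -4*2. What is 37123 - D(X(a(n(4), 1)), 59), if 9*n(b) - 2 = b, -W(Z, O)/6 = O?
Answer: 37213 - 13924*I ≈ 37213.0 - 13924.0*I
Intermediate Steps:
W(Z, O) = -6*O
n(b) = 2/9 + b/9
a(h, V) = -8
X(R) = sqrt(2)*sqrt(R) (X(R) = sqrt(2*R) = sqrt(2)*sqrt(R))
D(K, U) = -90 + K*U**2 (D(K, U) = (U*K)*U - 6*15 = (K*U)*U - 90 = K*U**2 - 90 = -90 + K*U**2)
37123 - D(X(a(n(4), 1)), 59) = 37123 - (-90 + (sqrt(2)*sqrt(-8))*59**2) = 37123 - (-90 + (sqrt(2)*(2*I*sqrt(2)))*3481) = 37123 - (-90 + (4*I)*3481) = 37123 - (-90 + 13924*I) = 37123 + (90 - 13924*I) = 37213 - 13924*I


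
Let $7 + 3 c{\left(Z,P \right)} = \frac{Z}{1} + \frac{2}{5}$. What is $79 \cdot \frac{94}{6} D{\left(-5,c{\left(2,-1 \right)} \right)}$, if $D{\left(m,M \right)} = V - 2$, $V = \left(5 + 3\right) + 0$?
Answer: $7426$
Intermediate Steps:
$c{\left(Z,P \right)} = - \frac{11}{5} + \frac{Z}{3}$ ($c{\left(Z,P \right)} = - \frac{7}{3} + \frac{\frac{Z}{1} + \frac{2}{5}}{3} = - \frac{7}{3} + \frac{Z 1 + 2 \cdot \frac{1}{5}}{3} = - \frac{7}{3} + \frac{Z + \frac{2}{5}}{3} = - \frac{7}{3} + \frac{\frac{2}{5} + Z}{3} = - \frac{7}{3} + \left(\frac{2}{15} + \frac{Z}{3}\right) = - \frac{11}{5} + \frac{Z}{3}$)
$V = 8$ ($V = 8 + 0 = 8$)
$D{\left(m,M \right)} = 6$ ($D{\left(m,M \right)} = 8 - 2 = 6$)
$79 \cdot \frac{94}{6} D{\left(-5,c{\left(2,-1 \right)} \right)} = 79 \cdot \frac{94}{6} \cdot 6 = 79 \cdot 94 \cdot \frac{1}{6} \cdot 6 = 79 \cdot \frac{47}{3} \cdot 6 = \frac{3713}{3} \cdot 6 = 7426$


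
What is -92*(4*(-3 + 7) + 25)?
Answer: -3772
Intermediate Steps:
-92*(4*(-3 + 7) + 25) = -92*(4*4 + 25) = -92*(16 + 25) = -92*41 = -3772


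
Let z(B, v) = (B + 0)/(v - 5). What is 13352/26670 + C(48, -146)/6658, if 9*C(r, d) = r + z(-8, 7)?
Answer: 66771002/133176645 ≈ 0.50137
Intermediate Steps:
z(B, v) = B/(-5 + v)
C(r, d) = -4/9 + r/9 (C(r, d) = (r - 8/(-5 + 7))/9 = (r - 8/2)/9 = (r - 8*1/2)/9 = (r - 4)/9 = (-4 + r)/9 = -4/9 + r/9)
13352/26670 + C(48, -146)/6658 = 13352/26670 + (-4/9 + (1/9)*48)/6658 = 13352*(1/26670) + (-4/9 + 16/3)*(1/6658) = 6676/13335 + (44/9)*(1/6658) = 6676/13335 + 22/29961 = 66771002/133176645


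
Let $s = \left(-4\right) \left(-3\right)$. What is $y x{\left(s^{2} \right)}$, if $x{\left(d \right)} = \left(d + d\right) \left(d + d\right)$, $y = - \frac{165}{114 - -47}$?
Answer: $- \frac{13685760}{161} \approx -85005.0$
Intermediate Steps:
$s = 12$
$y = - \frac{165}{161}$ ($y = - \frac{165}{114 + 47} = - \frac{165}{161} \approx -1.0248$)
$x{\left(d \right)} = 4 d^{2}$ ($x{\left(d \right)} = 2 d 2 d = 4 d^{2}$)
$y x{\left(s^{2} \right)} = - \frac{165 \cdot 4 \left(12^{2}\right)^{2}}{161} = - \frac{165 \cdot 4 \cdot 144^{2}}{161} = - \frac{165 \cdot 4 \cdot 20736}{161} = \left(- \frac{165}{161}\right) 82944 = - \frac{13685760}{161}$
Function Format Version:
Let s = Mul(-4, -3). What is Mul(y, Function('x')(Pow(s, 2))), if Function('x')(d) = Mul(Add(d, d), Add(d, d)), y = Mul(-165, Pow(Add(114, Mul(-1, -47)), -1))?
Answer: Rational(-13685760, 161) ≈ -85005.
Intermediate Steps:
s = 12
y = Rational(-165, 161) (y = Mul(-165, Pow(Add(114, 47), -1)) = Mul(-165, Pow(161, -1)) = Mul(-165, Rational(1, 161)) = Rational(-165, 161) ≈ -1.0248)
Function('x')(d) = Mul(4, Pow(d, 2)) (Function('x')(d) = Mul(Mul(2, d), Mul(2, d)) = Mul(4, Pow(d, 2)))
Mul(y, Function('x')(Pow(s, 2))) = Mul(Rational(-165, 161), Mul(4, Pow(Pow(12, 2), 2))) = Mul(Rational(-165, 161), Mul(4, Pow(144, 2))) = Mul(Rational(-165, 161), Mul(4, 20736)) = Mul(Rational(-165, 161), 82944) = Rational(-13685760, 161)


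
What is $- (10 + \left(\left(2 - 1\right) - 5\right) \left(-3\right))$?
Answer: $-22$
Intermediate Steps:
$- (10 + \left(\left(2 - 1\right) - 5\right) \left(-3\right)) = - (10 + \left(1 - 5\right) \left(-3\right)) = - (10 - -12) = - (10 + 12) = \left(-1\right) 22 = -22$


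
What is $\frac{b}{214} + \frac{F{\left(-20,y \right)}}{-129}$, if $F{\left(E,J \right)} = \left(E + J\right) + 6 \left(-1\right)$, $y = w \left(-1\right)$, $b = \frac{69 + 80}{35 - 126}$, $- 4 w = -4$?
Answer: $\frac{168859}{837382} \approx 0.20165$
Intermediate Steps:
$w = 1$ ($w = \left(- \frac{1}{4}\right) \left(-4\right) = 1$)
$b = - \frac{149}{91}$ ($b = \frac{149}{-91} = 149 \left(- \frac{1}{91}\right) = - \frac{149}{91} \approx -1.6374$)
$y = -1$ ($y = 1 \left(-1\right) = -1$)
$F{\left(E,J \right)} = -6 + E + J$ ($F{\left(E,J \right)} = \left(E + J\right) - 6 = -6 + E + J$)
$\frac{b}{214} + \frac{F{\left(-20,y \right)}}{-129} = - \frac{149}{91 \cdot 214} + \frac{-6 - 20 - 1}{-129} = \left(- \frac{149}{91}\right) \frac{1}{214} - - \frac{9}{43} = - \frac{149}{19474} + \frac{9}{43} = \frac{168859}{837382}$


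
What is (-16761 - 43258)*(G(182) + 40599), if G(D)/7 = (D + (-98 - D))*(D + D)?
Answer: 12550272995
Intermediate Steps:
G(D) = -1372*D (G(D) = 7*((D + (-98 - D))*(D + D)) = 7*(-196*D) = -1372*D)
(-16761 - 43258)*(G(182) + 40599) = (-16761 - 43258)*(-1372*182 + 40599) = -60019*(-249704 + 40599) = -60019*(-209105) = 12550272995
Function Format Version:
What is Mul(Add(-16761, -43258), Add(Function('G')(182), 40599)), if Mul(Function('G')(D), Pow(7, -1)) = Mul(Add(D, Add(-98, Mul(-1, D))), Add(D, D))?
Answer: 12550272995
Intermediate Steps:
Function('G')(D) = Mul(-1372, D) (Function('G')(D) = Mul(7, Mul(Add(D, Add(-98, Mul(-1, D))), Add(D, D))) = Mul(7, Mul(-98, Mul(2, D))) = Mul(7, Mul(-196, D)) = Mul(-1372, D))
Mul(Add(-16761, -43258), Add(Function('G')(182), 40599)) = Mul(Add(-16761, -43258), Add(Mul(-1372, 182), 40599)) = Mul(-60019, Add(-249704, 40599)) = Mul(-60019, -209105) = 12550272995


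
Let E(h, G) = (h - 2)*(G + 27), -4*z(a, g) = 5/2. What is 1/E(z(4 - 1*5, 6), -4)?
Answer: -8/483 ≈ -0.016563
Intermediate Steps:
z(a, g) = -5/8 (z(a, g) = -5/(4*2) = -1/4*5/2 = -5/8)
E(h, G) = (-2 + h)*(27 + G)
1/E(z(4 - 1*5, 6), -4) = 1/(-54 - 2*(-4) + 27*(-5/8) - 4*(-5/8)) = 1/(-54 + 8 - 135/8 + 5/2) = 1/(-483/8) = -8/483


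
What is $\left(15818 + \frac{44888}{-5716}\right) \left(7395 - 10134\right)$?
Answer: $- \frac{61881405300}{1429} \approx -4.3304 \cdot 10^{7}$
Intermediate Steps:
$\left(15818 + \frac{44888}{-5716}\right) \left(7395 - 10134\right) = \left(15818 + 44888 \left(- \frac{1}{5716}\right)\right) \left(-2739\right) = \left(15818 - \frac{11222}{1429}\right) \left(-2739\right) = \frac{22592700}{1429} \left(-2739\right) = - \frac{61881405300}{1429}$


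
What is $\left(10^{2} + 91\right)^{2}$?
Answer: $36481$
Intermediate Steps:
$\left(10^{2} + 91\right)^{2} = \left(100 + 91\right)^{2} = 191^{2} = 36481$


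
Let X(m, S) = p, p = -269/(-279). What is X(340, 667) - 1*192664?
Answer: -53752987/279 ≈ -1.9266e+5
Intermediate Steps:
p = 269/279 (p = -269*(-1/279) = 269/279 ≈ 0.96416)
X(m, S) = 269/279
X(340, 667) - 1*192664 = 269/279 - 1*192664 = 269/279 - 192664 = -53752987/279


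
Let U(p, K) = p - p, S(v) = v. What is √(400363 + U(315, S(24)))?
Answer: √400363 ≈ 632.74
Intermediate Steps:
U(p, K) = 0
√(400363 + U(315, S(24))) = √(400363 + 0) = √400363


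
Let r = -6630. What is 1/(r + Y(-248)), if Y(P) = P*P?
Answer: 1/54874 ≈ 1.8224e-5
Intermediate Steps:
Y(P) = P²
1/(r + Y(-248)) = 1/(-6630 + (-248)²) = 1/(-6630 + 61504) = 1/54874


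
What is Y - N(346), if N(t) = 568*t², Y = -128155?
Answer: -68126843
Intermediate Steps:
Y - N(346) = -128155 - 568*346² = -128155 - 568*119716 = -128155 - 1*67998688 = -128155 - 67998688 = -68126843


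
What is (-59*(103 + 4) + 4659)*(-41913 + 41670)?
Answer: 401922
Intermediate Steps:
(-59*(103 + 4) + 4659)*(-41913 + 41670) = (-59*107 + 4659)*(-243) = (-6313 + 4659)*(-243) = -1654*(-243) = 401922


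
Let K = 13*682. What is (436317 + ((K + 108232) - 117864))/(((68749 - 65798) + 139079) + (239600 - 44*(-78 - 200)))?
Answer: 435551/393862 ≈ 1.1058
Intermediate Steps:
K = 8866
(436317 + ((K + 108232) - 117864))/(((68749 - 65798) + 139079) + (239600 - 44*(-78 - 200))) = (436317 + ((8866 + 108232) - 117864))/(((68749 - 65798) + 139079) + (239600 - 44*(-78 - 200))) = (436317 + (117098 - 117864))/((2951 + 139079) + (239600 - 44*(-278))) = (436317 - 766)/(142030 + (239600 + 12232)) = 435551/(142030 + 251832) = 435551/393862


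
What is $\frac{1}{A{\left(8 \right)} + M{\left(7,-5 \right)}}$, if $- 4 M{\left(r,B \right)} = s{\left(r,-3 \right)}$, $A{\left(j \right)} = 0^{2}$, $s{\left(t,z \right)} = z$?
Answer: $\frac{4}{3} \approx 1.3333$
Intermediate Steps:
$A{\left(j \right)} = 0$
$M{\left(r,B \right)} = \frac{3}{4}$ ($M{\left(r,B \right)} = \left(- \frac{1}{4}\right) \left(-3\right) = \frac{3}{4}$)
$\frac{1}{A{\left(8 \right)} + M{\left(7,-5 \right)}} = \frac{1}{0 + \frac{3}{4}} = \frac{1}{\frac{3}{4}} = \frac{4}{3}$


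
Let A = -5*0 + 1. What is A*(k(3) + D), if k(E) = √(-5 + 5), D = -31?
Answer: -31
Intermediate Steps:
A = 1 (A = 0 + 1 = 1)
k(E) = 0 (k(E) = √0 = 0)
A*(k(3) + D) = 1*(0 - 31) = 1*(-31) = -31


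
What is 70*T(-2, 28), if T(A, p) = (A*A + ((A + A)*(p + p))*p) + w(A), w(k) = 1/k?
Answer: -438795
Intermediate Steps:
T(A, p) = 1/A + A**2 + 4*A*p**2 (T(A, p) = (A*A + ((A + A)*(p + p))*p) + 1/A = (A**2 + ((2*A)*(2*p))*p) + 1/A = (A**2 + (4*A*p)*p) + 1/A = (A**2 + 4*A*p**2) + 1/A = 1/A + A**2 + 4*A*p**2)
70*T(-2, 28) = 70*((1 + (-2)**2*(-2 + 4*28**2))/(-2)) = 70*(-(1 + 4*(-2 + 4*784))/2) = 70*(-(1 + 4*(-2 + 3136))/2) = 70*(-(1 + 4*3134)/2) = 70*(-(1 + 12536)/2) = 70*(-1/2*12537) = 70*(-12537/2) = -438795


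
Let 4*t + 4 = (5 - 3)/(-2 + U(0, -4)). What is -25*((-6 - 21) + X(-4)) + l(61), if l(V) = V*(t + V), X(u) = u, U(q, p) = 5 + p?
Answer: 8809/2 ≈ 4404.5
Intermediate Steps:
t = -3/2 (t = -1 + ((5 - 3)/(-2 + (5 - 4)))/4 = -1 + (2/(-2 + 1))/4 = -1 + (2/(-1))/4 = -1 + (2*(-1))/4 = -1 + (¼)*(-2) = -1 - ½ = -3/2 ≈ -1.5000)
l(V) = V*(-3/2 + V)
-25*((-6 - 21) + X(-4)) + l(61) = -25*((-6 - 21) - 4) + (½)*61*(-3 + 2*61) = -25*(-27 - 4) + (½)*61*(-3 + 122) = -25*(-31) + (½)*61*119 = 775 + 7259/2 = 8809/2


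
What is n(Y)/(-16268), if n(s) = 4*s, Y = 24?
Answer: -24/4067 ≈ -0.0059012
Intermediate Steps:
n(Y)/(-16268) = (4*24)/(-16268) = 96*(-1/16268) = -24/4067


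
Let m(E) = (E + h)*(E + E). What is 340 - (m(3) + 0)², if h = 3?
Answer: -956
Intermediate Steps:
m(E) = 2*E*(3 + E) (m(E) = (E + 3)*(E + E) = (3 + E)*(2*E) = 2*E*(3 + E))
340 - (m(3) + 0)² = 340 - (2*3*(3 + 3) + 0)² = 340 - (2*3*6 + 0)² = 340 - (36 + 0)² = 340 - 1*36² = 340 - 1*1296 = 340 - 1296 = -956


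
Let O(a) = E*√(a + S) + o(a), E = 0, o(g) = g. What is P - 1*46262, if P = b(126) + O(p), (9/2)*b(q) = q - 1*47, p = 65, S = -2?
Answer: -415615/9 ≈ -46179.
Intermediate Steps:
b(q) = -94/9 + 2*q/9 (b(q) = 2*(q - 1*47)/9 = 2*(q - 47)/9 = 2*(-47 + q)/9 = -94/9 + 2*q/9)
O(a) = a (O(a) = 0*√(a - 2) + a = 0*√(-2 + a) + a = 0 + a = a)
P = 743/9 (P = (-94/9 + (2/9)*126) + 65 = (-94/9 + 28) + 65 = 158/9 + 65 = 743/9 ≈ 82.556)
P - 1*46262 = 743/9 - 1*46262 = 743/9 - 46262 = -415615/9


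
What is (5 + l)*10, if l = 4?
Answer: 90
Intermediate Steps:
(5 + l)*10 = (5 + 4)*10 = 9*10 = 90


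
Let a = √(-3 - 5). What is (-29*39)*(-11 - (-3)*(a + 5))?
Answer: -4524 - 6786*I*√2 ≈ -4524.0 - 9596.9*I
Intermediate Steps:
a = 2*I*√2 (a = √(-8) = 2*I*√2 ≈ 2.8284*I)
(-29*39)*(-11 - (-3)*(a + 5)) = (-29*39)*(-11 - (-3)*(2*I*√2 + 5)) = -1131*(-11 - (-3)*(5 + 2*I*√2)) = -1131*(-11 - (-15 - 6*I*√2)) = -1131*(-11 + (15 + 6*I*√2)) = -1131*(4 + 6*I*√2) = -4524 - 6786*I*√2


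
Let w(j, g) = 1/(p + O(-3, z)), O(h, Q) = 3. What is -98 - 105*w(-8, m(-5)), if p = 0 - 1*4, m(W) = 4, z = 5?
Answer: 7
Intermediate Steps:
p = -4 (p = 0 - 4 = -4)
w(j, g) = -1 (w(j, g) = 1/(-4 + 3) = 1/(-1) = -1)
-98 - 105*w(-8, m(-5)) = -98 - 105*(-1) = -98 + 105 = 7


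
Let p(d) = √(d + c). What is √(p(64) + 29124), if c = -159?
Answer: √(29124 + I*√95) ≈ 170.66 + 0.029*I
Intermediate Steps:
p(d) = √(-159 + d) (p(d) = √(d - 159) = √(-159 + d))
√(p(64) + 29124) = √(√(-159 + 64) + 29124) = √(√(-95) + 29124) = √(I*√95 + 29124) = √(29124 + I*√95)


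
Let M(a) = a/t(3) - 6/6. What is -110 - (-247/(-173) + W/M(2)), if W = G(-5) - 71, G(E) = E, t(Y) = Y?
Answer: -58721/173 ≈ -339.43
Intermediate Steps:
W = -76 (W = -5 - 71 = -76)
M(a) = -1 + a/3 (M(a) = a/3 - 6/6 = a*(⅓) - 6*⅙ = a/3 - 1 = -1 + a/3)
-110 - (-247/(-173) + W/M(2)) = -110 - (-247/(-173) - 76/(-1 + (⅓)*2)) = -110 - (-247*(-1/173) - 76/(-1 + ⅔)) = -110 - (247/173 - 76/(-⅓)) = -110 - (247/173 - 76*(-3)) = -110 - (247/173 + 228) = -110 - 1*39691/173 = -110 - 39691/173 = -58721/173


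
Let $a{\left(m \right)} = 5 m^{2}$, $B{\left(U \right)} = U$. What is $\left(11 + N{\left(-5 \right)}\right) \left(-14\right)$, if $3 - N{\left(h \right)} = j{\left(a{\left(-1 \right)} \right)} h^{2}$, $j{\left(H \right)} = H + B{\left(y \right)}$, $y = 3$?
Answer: $2604$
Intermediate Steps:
$j{\left(H \right)} = 3 + H$ ($j{\left(H \right)} = H + 3 = 3 + H$)
$N{\left(h \right)} = 3 - 8 h^{2}$ ($N{\left(h \right)} = 3 - \left(3 + 5 \left(-1\right)^{2}\right) h^{2} = 3 - \left(3 + 5 \cdot 1\right) h^{2} = 3 - \left(3 + 5\right) h^{2} = 3 - 8 h^{2}$)
$\left(11 + N{\left(-5 \right)}\right) \left(-14\right) = \left(11 + \left(3 - 8 \left(-5\right)^{2}\right)\right) \left(-14\right) = \left(11 + \left(3 - 200\right)\right) \left(-14\right) = \left(11 - 197\right) \left(-14\right) = \left(-186\right) \left(-14\right) = 2604$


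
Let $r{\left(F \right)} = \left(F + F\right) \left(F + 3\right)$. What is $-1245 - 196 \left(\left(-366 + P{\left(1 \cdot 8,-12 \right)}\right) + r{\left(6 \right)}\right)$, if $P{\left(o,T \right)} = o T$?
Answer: $68139$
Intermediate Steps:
$r{\left(F \right)} = 2 F \left(3 + F\right)$
$P{\left(o,T \right)} = T o$
$-1245 - 196 \left(\left(-366 + P{\left(1 \cdot 8,-12 \right)}\right) + r{\left(6 \right)}\right) = -1245 - 196 \left(\left(-366 - 12 \cdot 1 \cdot 8\right) + 2 \cdot 6 \left(3 + 6\right)\right) = -1245 - 196 \left(\left(-366 - 96\right) + 2 \cdot 6 \cdot 9\right) = -1245 - 196 \left(\left(-366 - 96\right) + 108\right) = -1245 - 196 \left(-462 + 108\right) = -1245 - -69384 = -1245 + 69384 = 68139$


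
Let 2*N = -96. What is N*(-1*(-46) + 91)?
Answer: -6576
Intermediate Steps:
N = -48 (N = (½)*(-96) = -48)
N*(-1*(-46) + 91) = -48*(-1*(-46) + 91) = -48*(46 + 91) = -48*137 = -6576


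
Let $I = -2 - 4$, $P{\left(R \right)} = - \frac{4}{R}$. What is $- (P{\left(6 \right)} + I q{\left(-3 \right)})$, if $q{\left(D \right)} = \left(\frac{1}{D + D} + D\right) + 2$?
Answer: $- \frac{19}{3} \approx -6.3333$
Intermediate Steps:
$I = -6$ ($I = -2 - 4 = -6$)
$q{\left(D \right)} = 2 + D + \frac{1}{2 D}$ ($q{\left(D \right)} = \left(\frac{1}{2 D} + D\right) + 2 = \left(D + \frac{1}{2 D}\right) + 2 = 2 + D + \frac{1}{2 D}$)
$- (P{\left(6 \right)} + I q{\left(-3 \right)}) = - (- \frac{4}{6} - 6 \left(2 - 3 + \frac{1}{2 \left(-3\right)}\right)) = - (\left(-4\right) \frac{1}{6} - 6 \left(2 - 3 + \frac{1}{2} \left(- \frac{1}{3}\right)\right)) = - (- \frac{2}{3} - 6 \left(2 - 3 - \frac{1}{6}\right)) = - (- \frac{2}{3} - -7) = - (- \frac{2}{3} + 7) = \left(-1\right) \frac{19}{3} = - \frac{19}{3}$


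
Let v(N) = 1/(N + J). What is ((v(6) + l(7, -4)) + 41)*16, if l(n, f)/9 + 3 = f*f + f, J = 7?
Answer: 25392/13 ≈ 1953.2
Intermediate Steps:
l(n, f) = -27 + 9*f + 9*f**2 (l(n, f) = -27 + 9*(f*f + f) = -27 + 9*(f**2 + f) = -27 + 9*(f + f**2) = -27 + (9*f + 9*f**2) = -27 + 9*f + 9*f**2)
v(N) = 1/(7 + N) (v(N) = 1/(N + 7) = 1/(7 + N))
((v(6) + l(7, -4)) + 41)*16 = ((1/(7 + 6) + (-27 + 9*(-4) + 9*(-4)**2)) + 41)*16 = ((1/13 + (-27 - 36 + 9*16)) + 41)*16 = ((1/13 + (-27 - 36 + 144)) + 41)*16 = ((1/13 + 81) + 41)*16 = (1054/13 + 41)*16 = (1587/13)*16 = 25392/13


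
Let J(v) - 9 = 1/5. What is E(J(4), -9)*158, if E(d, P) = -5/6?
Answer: -395/3 ≈ -131.67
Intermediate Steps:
J(v) = 46/5 (J(v) = 9 + 1/5 = 9 + ⅕ = 46/5)
E(d, P) = -⅚ (E(d, P) = -5*⅙ = -⅚)
E(J(4), -9)*158 = -⅚*158 = -395/3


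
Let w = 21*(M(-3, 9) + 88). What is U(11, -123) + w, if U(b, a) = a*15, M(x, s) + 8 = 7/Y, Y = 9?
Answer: -446/3 ≈ -148.67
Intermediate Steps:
M(x, s) = -65/9 (M(x, s) = -8 + 7/9 = -65/9)
U(b, a) = 15*a
w = 5089/3 (w = 21*(-65/9 + 88) = 21*(727/9) = 5089/3 ≈ 1696.3)
U(11, -123) + w = 15*(-123) + 5089/3 = -1845 + 5089/3 = -446/3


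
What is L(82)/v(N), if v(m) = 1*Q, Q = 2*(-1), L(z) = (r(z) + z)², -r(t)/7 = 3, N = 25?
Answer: -3721/2 ≈ -1860.5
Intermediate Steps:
r(t) = -21 (r(t) = -7*3 = -21)
L(z) = (-21 + z)²
Q = -2
v(m) = -2 (v(m) = 1*(-2) = -2)
L(82)/v(N) = (-21 + 82)²/(-2) = 61²*(-½) = 3721*(-½) = -3721/2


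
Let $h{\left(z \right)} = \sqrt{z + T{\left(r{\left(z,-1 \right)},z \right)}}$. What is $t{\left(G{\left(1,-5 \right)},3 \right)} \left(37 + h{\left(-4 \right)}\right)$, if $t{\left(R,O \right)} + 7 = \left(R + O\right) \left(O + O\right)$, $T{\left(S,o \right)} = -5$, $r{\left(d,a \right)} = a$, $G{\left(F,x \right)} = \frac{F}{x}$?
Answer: $\frac{1813}{5} + \frac{147 i}{5} \approx 362.6 + 29.4 i$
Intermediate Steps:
$t{\left(R,O \right)} = -7 + 2 O \left(O + R\right)$ ($t{\left(R,O \right)} = -7 + \left(R + O\right) \left(O + O\right) = -7 + \left(O + R\right) 2 O = -7 + 2 O \left(O + R\right)$)
$h{\left(z \right)} = \sqrt{-5 + z}$ ($h{\left(z \right)} = \sqrt{z - 5} = \sqrt{-5 + z}$)
$t{\left(G{\left(1,-5 \right)},3 \right)} \left(37 + h{\left(-4 \right)}\right) = \left(-7 + 2 \cdot 3^{2} + 2 \cdot 3 \cdot 1 \frac{1}{-5}\right) \left(37 + \sqrt{-5 - 4}\right) = \left(-7 + 2 \cdot 9 + 2 \cdot 3 \cdot 1 \left(- \frac{1}{5}\right)\right) \left(37 + \sqrt{-9}\right) = \left(-7 + 18 + 2 \cdot 3 \left(- \frac{1}{5}\right)\right) \left(37 + 3 i\right) = \left(-7 + 18 - \frac{6}{5}\right) \left(37 + 3 i\right) = \frac{49 \left(37 + 3 i\right)}{5} = \frac{1813}{5} + \frac{147 i}{5}$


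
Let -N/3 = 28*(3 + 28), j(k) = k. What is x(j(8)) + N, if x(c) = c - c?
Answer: -2604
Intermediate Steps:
x(c) = 0
N = -2604 (N = -84*(3 + 28) = -84*31 = -3*868 = -2604)
x(j(8)) + N = 0 - 2604 = -2604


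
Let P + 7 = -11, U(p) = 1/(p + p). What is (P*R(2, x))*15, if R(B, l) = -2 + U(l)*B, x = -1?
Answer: 810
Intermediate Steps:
U(p) = 1/(2*p)
R(B, l) = -2 + B/(2*l) (R(B, l) = -2 + (1/(2*l))*B = -2 + B/(2*l))
P = -18 (P = -7 - 11 = -18)
(P*R(2, x))*15 = -18*(-2 + (1/2)*2/(-1))*15 = -18*(-2 + (1/2)*2*(-1))*15 = -18*(-2 - 1)*15 = -18*(-3)*15 = 54*15 = 810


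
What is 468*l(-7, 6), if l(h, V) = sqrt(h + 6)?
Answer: 468*I ≈ 468.0*I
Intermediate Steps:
l(h, V) = sqrt(6 + h)
468*l(-7, 6) = 468*sqrt(6 - 7) = 468*sqrt(-1) = 468*I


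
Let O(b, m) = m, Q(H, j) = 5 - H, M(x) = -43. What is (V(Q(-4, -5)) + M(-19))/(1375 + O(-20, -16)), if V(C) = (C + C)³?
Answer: 5789/1359 ≈ 4.2598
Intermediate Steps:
V(C) = 8*C³ (V(C) = (2*C)³ = 8*C³)
(V(Q(-4, -5)) + M(-19))/(1375 + O(-20, -16)) = (8*(5 - 1*(-4))³ - 43)/(1375 - 16) = (8*(5 + 4)³ - 43)/1359 = (8*9³ - 43)*(1/1359) = (8*729 - 43)*(1/1359) = (5832 - 43)*(1/1359) = 5789*(1/1359) = 5789/1359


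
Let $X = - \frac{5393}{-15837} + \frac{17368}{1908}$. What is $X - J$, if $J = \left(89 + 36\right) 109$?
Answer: $- \frac{34285101970}{2518083} \approx -13616.0$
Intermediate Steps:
$J = 13625$ ($J = 125 \cdot 109 = 13625$)
$X = \frac{23778905}{2518083}$ ($X = \left(-5393\right) \left(- \frac{1}{15837}\right) + 17368 \cdot \frac{1}{1908} = \frac{5393}{15837} + \frac{4342}{477} = \frac{23778905}{2518083} \approx 9.4433$)
$X - J = \frac{23778905}{2518083} - 13625 = - \frac{34285101970}{2518083}$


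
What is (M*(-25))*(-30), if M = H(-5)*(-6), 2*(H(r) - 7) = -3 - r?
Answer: -36000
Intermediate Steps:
H(r) = 11/2 - r/2 (H(r) = 7 + (-3 - r)/2 = 7 + (-3/2 - r/2) = 11/2 - r/2)
M = -48 (M = (11/2 - ½*(-5))*(-6) = (11/2 + 5/2)*(-6) = 8*(-6) = -48)
(M*(-25))*(-30) = -48*(-25)*(-30) = 1200*(-30) = -36000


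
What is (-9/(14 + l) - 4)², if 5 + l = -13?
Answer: 49/16 ≈ 3.0625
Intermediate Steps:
l = -18 (l = -5 - 13 = -18)
(-9/(14 + l) - 4)² = (-9/(14 - 18) - 4)² = (-9/(-4) - 4)² = (-¼*(-9) - 4)² = (9/4 - 4)² = (-7/4)² = 49/16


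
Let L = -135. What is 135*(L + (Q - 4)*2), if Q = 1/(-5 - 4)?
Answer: -19335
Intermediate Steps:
Q = -1/9 (Q = 1/(-9) = -1/9 ≈ -0.11111)
135*(L + (Q - 4)*2) = 135*(-135 + (-1/9 - 4)*2) = 135*(-135 - 37/9*2) = 135*(-135 - 74/9) = 135*(-1289/9) = -19335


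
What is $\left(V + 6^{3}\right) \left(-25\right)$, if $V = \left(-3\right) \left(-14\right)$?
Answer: $-6450$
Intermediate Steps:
$V = 42$
$\left(V + 6^{3}\right) \left(-25\right) = \left(42 + 6^{3}\right) \left(-25\right) = \left(42 + 216\right) \left(-25\right) = 258 \left(-25\right) = -6450$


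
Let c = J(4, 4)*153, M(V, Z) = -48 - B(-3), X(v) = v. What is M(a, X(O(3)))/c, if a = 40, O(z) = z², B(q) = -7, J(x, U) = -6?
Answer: 41/918 ≈ 0.044662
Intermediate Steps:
M(V, Z) = -41 (M(V, Z) = -48 - 1*(-7) = -48 + 7 = -41)
c = -918 (c = -6*153 = -918)
M(a, X(O(3)))/c = -41/(-918) = -41*(-1/918) = 41/918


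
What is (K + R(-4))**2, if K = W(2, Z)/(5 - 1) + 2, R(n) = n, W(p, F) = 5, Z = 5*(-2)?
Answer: 9/16 ≈ 0.56250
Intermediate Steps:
Z = -10
K = 13/4 (K = 5/(5 - 1) + 2 = 5/4 + 2 = 13/4 ≈ 3.2500)
(K + R(-4))**2 = (13/4 - 4)**2 = (-3/4)**2 = 9/16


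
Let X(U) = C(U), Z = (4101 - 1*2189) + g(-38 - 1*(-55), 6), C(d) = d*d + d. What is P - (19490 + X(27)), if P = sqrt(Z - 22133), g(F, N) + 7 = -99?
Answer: -20246 + I*sqrt(20327) ≈ -20246.0 + 142.57*I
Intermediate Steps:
g(F, N) = -106 (g(F, N) = -7 - 99 = -106)
C(d) = d + d**2 (C(d) = d**2 + d = d + d**2)
Z = 1806 (Z = (4101 - 1*2189) - 106 = (4101 - 2189) - 106 = 1912 - 106 = 1806)
X(U) = U*(1 + U)
P = I*sqrt(20327) (P = sqrt(1806 - 22133) = sqrt(-20327) = I*sqrt(20327) ≈ 142.57*I)
P - (19490 + X(27)) = I*sqrt(20327) - (19490 + 27*(1 + 27)) = I*sqrt(20327) - (19490 + 27*28) = I*sqrt(20327) - (19490 + 756) = I*sqrt(20327) - 1*20246 = I*sqrt(20327) - 20246 = -20246 + I*sqrt(20327)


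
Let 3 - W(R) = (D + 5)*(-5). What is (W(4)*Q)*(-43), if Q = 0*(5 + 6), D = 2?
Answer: 0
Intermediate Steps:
W(R) = 38 (W(R) = 3 - (2 + 5)*(-5) = 3 - 7*(-5) = 3 - 1*(-35) = 3 + 35 = 38)
Q = 0 (Q = 0*11 = 0)
(W(4)*Q)*(-43) = (38*0)*(-43) = 0*(-43) = 0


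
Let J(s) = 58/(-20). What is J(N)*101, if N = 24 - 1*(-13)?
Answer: -2929/10 ≈ -292.90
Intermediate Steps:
N = 37 (N = 24 + 13 = 37)
J(s) = -29/10 (J(s) = 58*(-1/20) = -29/10)
J(N)*101 = -29/10*101 = -2929/10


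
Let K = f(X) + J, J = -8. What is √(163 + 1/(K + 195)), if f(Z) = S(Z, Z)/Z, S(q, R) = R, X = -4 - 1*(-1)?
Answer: 3*√160035/94 ≈ 12.767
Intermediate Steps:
X = -3 (X = -4 + 1 = -3)
f(Z) = 1 (f(Z) = Z/Z = 1)
K = -7 (K = 1 - 8 = -7)
√(163 + 1/(K + 195)) = √(163 + 1/(-7 + 195)) = √(163 + 1/188) = √(30645/188) = 3*√160035/94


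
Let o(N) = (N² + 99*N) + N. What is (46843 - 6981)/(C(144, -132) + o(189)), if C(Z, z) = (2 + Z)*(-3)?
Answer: 39862/54183 ≈ 0.73569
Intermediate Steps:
C(Z, z) = -6 - 3*Z
o(N) = N² + 100*N
(46843 - 6981)/(C(144, -132) + o(189)) = (46843 - 6981)/((-6 - 3*144) + 189*(100 + 189)) = 39862/((-6 - 432) + 189*289) = 39862/(-438 + 54621) = 39862/54183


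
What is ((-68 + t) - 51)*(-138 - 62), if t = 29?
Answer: 18000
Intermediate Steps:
((-68 + t) - 51)*(-138 - 62) = ((-68 + 29) - 51)*(-138 - 62) = (-39 - 51)*(-200) = -90*(-200) = 18000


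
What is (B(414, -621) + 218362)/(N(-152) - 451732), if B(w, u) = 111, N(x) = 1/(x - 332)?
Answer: -105740932/218638289 ≈ -0.48363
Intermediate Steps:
N(x) = 1/(-332 + x)
(B(414, -621) + 218362)/(N(-152) - 451732) = (111 + 218362)/(1/(-332 - 152) - 451732) = 218473/(1/(-484) - 451732) = 218473/(-1/484 - 451732) = 218473/(-218638289/484) = 218473*(-484/218638289) = -105740932/218638289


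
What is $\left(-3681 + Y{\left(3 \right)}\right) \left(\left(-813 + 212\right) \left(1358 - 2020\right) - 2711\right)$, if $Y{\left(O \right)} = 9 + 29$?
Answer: $-1439535093$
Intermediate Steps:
$Y{\left(O \right)} = 38$
$\left(-3681 + Y{\left(3 \right)}\right) \left(\left(-813 + 212\right) \left(1358 - 2020\right) - 2711\right) = \left(-3681 + 38\right) \left(\left(-813 + 212\right) \left(1358 - 2020\right) - 2711\right) = - 3643 \left(\left(-601\right) \left(-662\right) - 2711\right) = - 3643 \left(397862 - 2711\right) = \left(-3643\right) 395151 = -1439535093$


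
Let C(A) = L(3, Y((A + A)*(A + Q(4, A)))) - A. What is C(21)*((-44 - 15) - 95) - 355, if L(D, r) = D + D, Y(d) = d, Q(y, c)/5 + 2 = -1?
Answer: 1955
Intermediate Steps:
Q(y, c) = -15 (Q(y, c) = -10 + 5*(-1) = -10 - 5 = -15)
L(D, r) = 2*D
C(A) = 6 - A (C(A) = 2*3 - A = 6 - A)
C(21)*((-44 - 15) - 95) - 355 = (6 - 1*21)*((-44 - 15) - 95) - 355 = (6 - 21)*(-59 - 95) - 355 = -15*(-154) - 355 = 2310 - 355 = 1955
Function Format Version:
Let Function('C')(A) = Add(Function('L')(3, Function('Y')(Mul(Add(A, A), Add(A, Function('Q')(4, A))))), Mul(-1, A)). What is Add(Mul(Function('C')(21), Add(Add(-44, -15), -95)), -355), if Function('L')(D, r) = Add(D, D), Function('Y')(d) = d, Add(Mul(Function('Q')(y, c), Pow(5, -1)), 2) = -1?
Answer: 1955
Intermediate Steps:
Function('Q')(y, c) = -15 (Function('Q')(y, c) = Add(-10, Mul(5, -1)) = Add(-10, -5) = -15)
Function('L')(D, r) = Mul(2, D)
Function('C')(A) = Add(6, Mul(-1, A)) (Function('C')(A) = Add(Mul(2, 3), Mul(-1, A)) = Add(6, Mul(-1, A)))
Add(Mul(Function('C')(21), Add(Add(-44, -15), -95)), -355) = Add(Mul(Add(6, Mul(-1, 21)), Add(Add(-44, -15), -95)), -355) = Add(Mul(Add(6, -21), Add(-59, -95)), -355) = Add(Mul(-15, -154), -355) = Add(2310, -355) = 1955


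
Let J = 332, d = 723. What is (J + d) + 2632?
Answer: 3687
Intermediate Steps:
(J + d) + 2632 = (332 + 723) + 2632 = 1055 + 2632 = 3687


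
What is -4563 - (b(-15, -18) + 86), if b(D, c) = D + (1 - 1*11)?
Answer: -4624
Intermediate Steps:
b(D, c) = -10 + D (b(D, c) = D + (1 - 11) = D - 10 = -10 + D)
-4563 - (b(-15, -18) + 86) = -4563 - ((-10 - 15) + 86) = -4563 - (-25 + 86) = -4563 - 1*61 = -4563 - 61 = -4624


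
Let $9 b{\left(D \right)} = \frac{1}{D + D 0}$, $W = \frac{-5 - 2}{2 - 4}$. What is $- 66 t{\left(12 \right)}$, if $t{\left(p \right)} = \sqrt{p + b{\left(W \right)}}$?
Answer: $- \frac{22 \sqrt{5306}}{7} \approx -228.93$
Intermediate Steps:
$W = \frac{7}{2}$ ($W = - \frac{7}{-2} = \left(-7\right) \left(- \frac{1}{2}\right) = \frac{7}{2} \approx 3.5$)
$b{\left(D \right)} = \frac{1}{9 D}$ ($b{\left(D \right)} = \frac{1}{9 \left(D + D 0\right)} = \frac{1}{9 \left(D + 0\right)} = \frac{1}{9 D}$)
$t{\left(p \right)} = \sqrt{\frac{2}{63} + p}$ ($t{\left(p \right)} = \sqrt{p + \frac{1}{9 \cdot \frac{7}{2}}} = \sqrt{p + \frac{1}{9} \cdot \frac{2}{7}} = \sqrt{p + \frac{2}{63}} = \sqrt{\frac{2}{63} + p}$)
$- 66 t{\left(12 \right)} = - 66 \frac{\sqrt{14 + 441 \cdot 12}}{21} = - 66 \frac{\sqrt{14 + 5292}}{21} = - 66 \frac{\sqrt{5306}}{21} = - \frac{22 \sqrt{5306}}{7}$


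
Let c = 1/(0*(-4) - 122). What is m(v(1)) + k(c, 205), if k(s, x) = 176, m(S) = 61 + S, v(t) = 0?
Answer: 237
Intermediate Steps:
c = -1/122 (c = 1/(0 - 122) = 1/(-122) = -1/122 ≈ -0.0081967)
m(v(1)) + k(c, 205) = (61 + 0) + 176 = 61 + 176 = 237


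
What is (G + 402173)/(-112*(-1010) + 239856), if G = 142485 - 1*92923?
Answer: 451735/352976 ≈ 1.2798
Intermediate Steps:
G = 49562 (G = 142485 - 92923 = 49562)
(G + 402173)/(-112*(-1010) + 239856) = (49562 + 402173)/(-112*(-1010) + 239856) = 451735/(113120 + 239856) = 451735/352976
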